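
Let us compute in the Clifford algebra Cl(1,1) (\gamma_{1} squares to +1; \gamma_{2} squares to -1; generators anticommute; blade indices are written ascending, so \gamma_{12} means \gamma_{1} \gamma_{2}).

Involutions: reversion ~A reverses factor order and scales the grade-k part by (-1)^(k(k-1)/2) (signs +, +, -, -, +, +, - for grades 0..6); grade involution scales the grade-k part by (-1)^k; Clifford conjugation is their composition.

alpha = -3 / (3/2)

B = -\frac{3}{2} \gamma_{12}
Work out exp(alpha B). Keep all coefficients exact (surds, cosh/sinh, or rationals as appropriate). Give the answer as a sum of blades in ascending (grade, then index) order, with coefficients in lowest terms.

B^2 = (-\frac{3}{2})^2*(\gamma_{12})^2 = \frac{9}{4}*(+1) = \frac{9}{4} (a basis 2-blade squares to minus the product of its generators' squares).
B^2 = \frac{9}{4} — since the square is positive, the closed form is hyperbolic: l = \frac{3}{2}, alpha*l = -3, so exp(alpha B) = cosh(-3) + (sinh(-3)/(\frac{3}{2}))*B = \cosh{\left(3 \right)} + (- \frac{2 \sinh{\left(3 \right)}}{3})*B.
Answer: \cosh{\left(3 \right)} + \sinh{\left(3 \right)} \gamma_{12}


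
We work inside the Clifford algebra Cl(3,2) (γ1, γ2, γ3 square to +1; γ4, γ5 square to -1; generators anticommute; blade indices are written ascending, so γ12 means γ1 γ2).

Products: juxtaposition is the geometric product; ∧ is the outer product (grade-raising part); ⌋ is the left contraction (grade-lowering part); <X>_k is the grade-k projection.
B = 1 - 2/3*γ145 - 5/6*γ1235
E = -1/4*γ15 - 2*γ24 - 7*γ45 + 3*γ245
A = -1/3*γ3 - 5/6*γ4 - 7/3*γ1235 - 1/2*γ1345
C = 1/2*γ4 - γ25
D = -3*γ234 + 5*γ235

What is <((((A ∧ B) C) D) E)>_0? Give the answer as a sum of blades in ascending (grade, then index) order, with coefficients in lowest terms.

step 1: -1/3*γ3 - 5/6*γ4 - 7/3*γ1235 - 13/18*γ1345 - 25/36*γ12345
step 2: 5/12 - 7/3*γ13 - 1/6*γ34 + 25/36*γ134 - 13/36*γ135 - 1/3*γ235 - 5/6*γ245 + 13/18*γ1234 - 25/72*γ1235 + 7/6*γ12345
step 3: -5/3 - 281/72*γ1 + 1/2*γ2 - 35/9*γ12 + 35/6*γ14 + 7/2*γ15 + 25/6*γ34 + 5/2*γ35 + γ45 - 7*γ124 + 35/3*γ125 - 185/72*γ145 - 5/4*γ234 + 25/12*γ235 + 5/6*γ245 - 43/18*γ1245
step 4: 29/8 + 229/72*γ1 + 23/4*γ2 - 5/2*γ3 - 473/288*γ4 - 199/288*γ5 - 1489/72*γ12 + 5/8*γ13 - 1853/36*γ14 + 901/36*γ15 + 25/3*γ23 + 283/72*γ24 - 107/36*γ25 - 45/4*γ34 + 395/12*γ35 + 117/8*γ45 - 25/48*γ123 - 6089/72*γ124 - 1889/72*γ125 - 553/72*γ145 - 85/12*γ234 - 85/4*γ235 - 27/4*γ245 + 25/6*γ345 + 613/72*γ1245 - 25/24*γ1345 + 5*γ2345 - 5/16*γ12345
step 5: 29/8
Answer: 29/8


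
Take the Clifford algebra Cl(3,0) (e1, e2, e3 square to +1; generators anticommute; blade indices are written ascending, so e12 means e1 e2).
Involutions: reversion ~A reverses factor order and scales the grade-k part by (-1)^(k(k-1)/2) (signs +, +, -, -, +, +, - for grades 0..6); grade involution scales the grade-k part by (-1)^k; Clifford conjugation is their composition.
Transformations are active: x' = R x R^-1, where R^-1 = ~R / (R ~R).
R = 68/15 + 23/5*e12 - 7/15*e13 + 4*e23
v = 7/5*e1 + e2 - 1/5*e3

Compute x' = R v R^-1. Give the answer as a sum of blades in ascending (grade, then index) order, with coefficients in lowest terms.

~R = 68/15 - 23/5*e12 + 7/15*e13 - 4*e23, and R ~R = 13034/225, so R^-1 = ~R / (13034/225).
R v = 276/25*e1 - 203/75*e2 - 319/75*e3 + 386/75*e123
Answer: 967/931*e1 - 6241/4655*e2 + 1637/4655*e3


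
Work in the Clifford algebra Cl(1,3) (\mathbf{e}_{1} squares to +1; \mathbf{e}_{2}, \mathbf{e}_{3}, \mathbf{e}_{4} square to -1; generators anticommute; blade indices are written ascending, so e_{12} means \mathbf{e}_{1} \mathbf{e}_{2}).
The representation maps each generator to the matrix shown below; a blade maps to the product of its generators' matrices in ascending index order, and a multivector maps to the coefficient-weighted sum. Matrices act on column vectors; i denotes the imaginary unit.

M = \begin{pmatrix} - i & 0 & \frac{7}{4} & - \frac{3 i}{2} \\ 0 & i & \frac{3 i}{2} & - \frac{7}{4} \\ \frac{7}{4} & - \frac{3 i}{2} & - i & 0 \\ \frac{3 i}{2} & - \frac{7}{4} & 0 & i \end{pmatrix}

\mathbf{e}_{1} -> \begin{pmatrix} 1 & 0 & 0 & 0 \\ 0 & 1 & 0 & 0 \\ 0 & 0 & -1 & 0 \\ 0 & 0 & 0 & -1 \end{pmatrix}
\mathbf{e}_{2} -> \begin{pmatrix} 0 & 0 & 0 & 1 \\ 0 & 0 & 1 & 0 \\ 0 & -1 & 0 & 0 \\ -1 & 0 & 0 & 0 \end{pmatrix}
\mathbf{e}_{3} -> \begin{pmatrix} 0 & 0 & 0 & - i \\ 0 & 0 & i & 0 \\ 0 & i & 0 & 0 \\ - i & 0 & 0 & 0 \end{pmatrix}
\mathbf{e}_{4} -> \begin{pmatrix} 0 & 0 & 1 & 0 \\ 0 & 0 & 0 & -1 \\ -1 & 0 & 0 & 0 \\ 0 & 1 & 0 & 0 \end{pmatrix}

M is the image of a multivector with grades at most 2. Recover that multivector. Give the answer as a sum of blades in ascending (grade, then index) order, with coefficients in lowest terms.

Method: the blade images are trace-orthogonal — tr(rho(e_A) rho(e_B)^-1) = 4 if A = B and 0 otherwise — and rho(e_A)^-1 = (e_A)^2 * rho(e_A) with (e_A)^2 = +1 or -1, so the coefficient of e_A in the preimage is (e_A)^2 * tr(M rho(e_A))/4.
Nonzero projections over blades of grade <= 2: e_{13}: (e_{13})^2 = +1, tr(M rho(e_{13})) = 6, coefficient \frac{3}{2}; e_{14}: (e_{14})^2 = +1, tr(M rho(e_{14})) = 7, coefficient \frac{7}{4}; e_{23}: (e_{23})^2 = -1, tr(M rho(e_{23})) = -4, coefficient 1. Every other blade of grade <= 2 projects to 0.
Answer: \frac{3}{2} e_{13} + \frac{7}{4} e_{14} + e_{23}


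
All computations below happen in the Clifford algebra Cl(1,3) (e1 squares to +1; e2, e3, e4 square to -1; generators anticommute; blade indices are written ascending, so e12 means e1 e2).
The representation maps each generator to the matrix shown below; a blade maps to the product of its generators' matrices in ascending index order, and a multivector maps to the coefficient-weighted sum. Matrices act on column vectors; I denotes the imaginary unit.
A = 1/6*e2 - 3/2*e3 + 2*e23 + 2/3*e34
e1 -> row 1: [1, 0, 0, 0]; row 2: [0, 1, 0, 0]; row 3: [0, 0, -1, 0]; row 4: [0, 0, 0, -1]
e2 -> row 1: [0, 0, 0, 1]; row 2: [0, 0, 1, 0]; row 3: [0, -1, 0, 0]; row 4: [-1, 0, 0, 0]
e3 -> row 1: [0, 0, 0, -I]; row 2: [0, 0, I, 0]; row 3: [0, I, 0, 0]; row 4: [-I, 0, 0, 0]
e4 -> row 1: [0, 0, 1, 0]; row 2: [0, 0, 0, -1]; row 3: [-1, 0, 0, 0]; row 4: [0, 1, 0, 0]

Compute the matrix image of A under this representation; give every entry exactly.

Bivector images (products of the table entries): rho(e23) = rho(e2)rho(e3) = row 1: [-I, 0, 0, 0]; row 2: [0, I, 0, 0]; row 3: [0, 0, -I, 0]; row 4: [0, 0, 0, I]; rho(e34) = rho(e3)rho(e4) = row 1: [0, -I, 0, 0]; row 2: [-I, 0, 0, 0]; row 3: [0, 0, 0, -I]; row 4: [0, 0, -I, 0].
M = (1/6)*rho(e2) + (-3/2)*rho(e3) + (2)*rho(e23) + (2/3)*rho(e34), summed entrywise:
Answer: row 1: [-2*I, -2*I/3, 0, 1/6 + 3*I/2]; row 2: [-2*I/3, 2*I, 1/6 - 3*I/2, 0]; row 3: [0, -1/6 - 3*I/2, -2*I, -2*I/3]; row 4: [-1/6 + 3*I/2, 0, -2*I/3, 2*I]


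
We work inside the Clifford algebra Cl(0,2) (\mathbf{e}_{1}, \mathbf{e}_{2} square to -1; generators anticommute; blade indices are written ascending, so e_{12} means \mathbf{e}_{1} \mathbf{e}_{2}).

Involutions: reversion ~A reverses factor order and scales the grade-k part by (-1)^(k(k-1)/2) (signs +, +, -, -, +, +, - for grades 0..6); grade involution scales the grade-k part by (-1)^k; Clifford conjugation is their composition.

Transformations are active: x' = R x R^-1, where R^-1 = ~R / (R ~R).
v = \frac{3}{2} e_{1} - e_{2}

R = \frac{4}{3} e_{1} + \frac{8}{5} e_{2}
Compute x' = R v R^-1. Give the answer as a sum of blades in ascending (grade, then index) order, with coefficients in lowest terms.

~R = \frac{4}{3} e_{1} + \frac{8}{5} e_{2}, and R ~R = -\frac{976}{225}, so R^-1 = ~R / (-\frac{976}{225}).
R v = -\frac{2}{5} - \frac{56}{15} e_{12}
Answer: -\frac{153}{122} e_{1} + \frac{79}{61} e_{2}


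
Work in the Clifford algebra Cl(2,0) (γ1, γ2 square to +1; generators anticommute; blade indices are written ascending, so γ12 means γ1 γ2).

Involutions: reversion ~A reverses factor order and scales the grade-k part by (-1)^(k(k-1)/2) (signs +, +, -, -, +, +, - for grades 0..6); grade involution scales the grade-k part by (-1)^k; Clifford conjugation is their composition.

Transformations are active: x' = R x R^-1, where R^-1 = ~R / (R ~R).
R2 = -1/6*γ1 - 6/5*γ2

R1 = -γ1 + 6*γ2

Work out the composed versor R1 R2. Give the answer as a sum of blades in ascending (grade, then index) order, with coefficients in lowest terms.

Distribute over the terms of R1 (each basis-blade product reordered to ascending indices, repeated generators contracted through their squares):
(-γ1) R2 = 1/6 + 6/5*γ12
(6*γ2) R2 = -36/5 + γ12
Summing the partial products and collecting blades:
Answer: -211/30 + 11/5*γ12


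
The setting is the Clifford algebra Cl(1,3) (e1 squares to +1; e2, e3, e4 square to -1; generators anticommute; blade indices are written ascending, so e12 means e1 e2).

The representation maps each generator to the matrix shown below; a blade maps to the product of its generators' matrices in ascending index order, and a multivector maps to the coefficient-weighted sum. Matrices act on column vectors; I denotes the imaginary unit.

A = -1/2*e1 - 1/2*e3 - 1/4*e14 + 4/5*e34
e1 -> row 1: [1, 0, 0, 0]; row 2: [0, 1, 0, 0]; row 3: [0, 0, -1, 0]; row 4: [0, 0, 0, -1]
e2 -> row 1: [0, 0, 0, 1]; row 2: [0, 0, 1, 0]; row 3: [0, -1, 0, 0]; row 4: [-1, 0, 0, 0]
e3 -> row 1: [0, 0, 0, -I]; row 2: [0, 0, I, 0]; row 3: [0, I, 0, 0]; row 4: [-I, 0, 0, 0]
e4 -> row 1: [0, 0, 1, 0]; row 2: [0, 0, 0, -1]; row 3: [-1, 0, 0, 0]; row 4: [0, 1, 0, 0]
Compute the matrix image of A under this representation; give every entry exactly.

Bivector images (products of the table entries): rho(e14) = rho(e1)rho(e4) = row 1: [0, 0, 1, 0]; row 2: [0, 0, 0, -1]; row 3: [1, 0, 0, 0]; row 4: [0, -1, 0, 0]; rho(e34) = rho(e3)rho(e4) = row 1: [0, -I, 0, 0]; row 2: [-I, 0, 0, 0]; row 3: [0, 0, 0, -I]; row 4: [0, 0, -I, 0].
M = (-1/2)*rho(e1) + (-1/2)*rho(e3) + (-1/4)*rho(e14) + (4/5)*rho(e34), summed entrywise:
Answer: row 1: [-1/2, -4*I/5, -1/4, I/2]; row 2: [-4*I/5, -1/2, -I/2, 1/4]; row 3: [-1/4, -I/2, 1/2, -4*I/5]; row 4: [I/2, 1/4, -4*I/5, 1/2]


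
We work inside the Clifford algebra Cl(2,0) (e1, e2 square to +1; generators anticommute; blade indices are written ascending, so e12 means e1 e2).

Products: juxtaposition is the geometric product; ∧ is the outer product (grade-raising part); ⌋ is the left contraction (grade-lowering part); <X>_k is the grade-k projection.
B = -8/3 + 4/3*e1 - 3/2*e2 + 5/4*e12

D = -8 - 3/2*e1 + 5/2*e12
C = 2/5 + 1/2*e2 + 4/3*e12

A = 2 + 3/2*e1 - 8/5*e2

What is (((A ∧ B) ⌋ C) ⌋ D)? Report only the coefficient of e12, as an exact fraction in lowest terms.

step 1: -16/3 - 4/3*e1 + 19/15*e2 + 143/60*e12
step 2: -421/90 - 76/45*e1 - 40/9*e2 - 64/9*e12
step 3: 866/15 + 3263/180*e1 - 38/9*e2 - 421/36*e12
Answer: -421/36


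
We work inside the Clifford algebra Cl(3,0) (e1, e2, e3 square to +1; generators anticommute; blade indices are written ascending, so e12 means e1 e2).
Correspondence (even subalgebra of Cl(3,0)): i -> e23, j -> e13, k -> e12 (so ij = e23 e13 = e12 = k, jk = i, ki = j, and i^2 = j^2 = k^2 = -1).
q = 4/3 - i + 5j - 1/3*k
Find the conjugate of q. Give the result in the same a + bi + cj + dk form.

In blades: q = 4/3 - 1/3*e12 + 5*e13 - e23.
Quaternion conjugation is reversion on the even subalgebra: the scalar is fixed and every grade-2 blade flips sign, giving 4/3 + 1/3*e12 - 5*e13 + e23; translating back:
Answer: 4/3 + i - 5j + 1/3*k


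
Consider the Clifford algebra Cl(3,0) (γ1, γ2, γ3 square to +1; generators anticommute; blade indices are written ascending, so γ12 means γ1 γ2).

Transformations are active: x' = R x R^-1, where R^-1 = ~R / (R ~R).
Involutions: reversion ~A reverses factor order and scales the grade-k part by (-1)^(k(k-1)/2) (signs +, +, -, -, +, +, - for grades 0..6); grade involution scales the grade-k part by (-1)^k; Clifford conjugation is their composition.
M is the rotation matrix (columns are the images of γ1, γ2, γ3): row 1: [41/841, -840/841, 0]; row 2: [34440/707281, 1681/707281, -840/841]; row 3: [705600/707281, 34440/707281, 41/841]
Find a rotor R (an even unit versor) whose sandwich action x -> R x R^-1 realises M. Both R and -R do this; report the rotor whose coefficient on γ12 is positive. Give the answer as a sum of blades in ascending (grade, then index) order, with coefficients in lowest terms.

Method: write R = a + b12*γ12 + b13*γ13 + b23*γ23 with a^2 + b12^2 + b13^2 + b23^2 = 1 (so R^-1 = ~R). Expanding the columns R e_j ~R gives tr M = 4a^2 - 1 and, from the antisymmetric part, M21 - M12 = -4a*b12, M13 - M31 = 4a*b13, M32 - M23 = -4a*b23.
Here tr M = 70643/707281, so a^2 = (1 + tr M)/4 = 194481/707281 and a = ±441/841. Taking a = 441/841: M21 - M12 = 740880/707281, M13 - M31 = -705600/707281, M32 - M23 = 740880/707281, giving b12 = -420/841, b13 = -400/841, b23 = -420/841, i.e. R = 441/841 - 420/841*γ12 - 400/841*γ13 - 420/841*γ23.
Its γ12 coefficient is negative, so report the other preimage -R.
Answer: -441/841 + 420/841*γ12 + 400/841*γ13 + 420/841*γ23. Note: both R and -R realise this M (trace 70643/707281); the covering map identifies them, and the γ12-coefficient sign is the tie-breaker.


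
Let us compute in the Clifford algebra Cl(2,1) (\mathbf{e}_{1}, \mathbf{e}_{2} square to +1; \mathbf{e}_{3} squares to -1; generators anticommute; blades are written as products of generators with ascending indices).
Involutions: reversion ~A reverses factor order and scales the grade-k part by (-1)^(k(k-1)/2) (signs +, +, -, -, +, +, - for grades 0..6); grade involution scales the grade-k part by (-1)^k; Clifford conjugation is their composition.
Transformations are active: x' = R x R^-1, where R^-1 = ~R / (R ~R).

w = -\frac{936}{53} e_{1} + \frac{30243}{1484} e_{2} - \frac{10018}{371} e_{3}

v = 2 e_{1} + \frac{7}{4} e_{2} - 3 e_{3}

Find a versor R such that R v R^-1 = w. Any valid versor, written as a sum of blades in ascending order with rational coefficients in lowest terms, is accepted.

R = v + w = -\frac{830}{53} e_{1} + \frac{8210}{371} e_{2} - \frac{11131}{371} e_{3} works: the equal norms (-\frac{31}{16}) guarantee its sandwich swaps v into w.
Answer: -\frac{830}{53} e_{1} + \frac{8210}{371} e_{2} - \frac{11131}{371} e_{3}


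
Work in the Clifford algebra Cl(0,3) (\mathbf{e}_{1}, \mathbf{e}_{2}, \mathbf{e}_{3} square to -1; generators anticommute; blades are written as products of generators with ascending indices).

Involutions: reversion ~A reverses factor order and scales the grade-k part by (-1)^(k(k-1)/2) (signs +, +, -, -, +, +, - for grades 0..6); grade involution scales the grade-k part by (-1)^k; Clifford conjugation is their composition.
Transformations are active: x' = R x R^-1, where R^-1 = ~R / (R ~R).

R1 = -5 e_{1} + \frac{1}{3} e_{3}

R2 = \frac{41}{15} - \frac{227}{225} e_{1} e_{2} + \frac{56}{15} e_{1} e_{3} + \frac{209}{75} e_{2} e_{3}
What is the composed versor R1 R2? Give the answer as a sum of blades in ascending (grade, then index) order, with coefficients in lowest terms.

Distribute over the terms of R1 (each basis-blade product reordered to ascending indices, repeated generators contracted through their squares):
(-5 e_{1}) R2 = -\frac{41}{3} e_{1} - \frac{227}{45} e_{2} + \frac{56}{3} e_{3} - \frac{209}{15} e_{1} e_{2} e_{3}
(\frac{1}{3} e_{3}) R2 = \frac{56}{45} e_{1} + \frac{209}{225} e_{2} + \frac{41}{45} e_{3} - \frac{227}{675} e_{1} e_{2} e_{3}
Summing the partial products and collecting blades:
Answer: -\frac{559}{45} e_{1} - \frac{926}{225} e_{2} + \frac{881}{45} e_{3} - \frac{9632}{675} e_{1} e_{2} e_{3}


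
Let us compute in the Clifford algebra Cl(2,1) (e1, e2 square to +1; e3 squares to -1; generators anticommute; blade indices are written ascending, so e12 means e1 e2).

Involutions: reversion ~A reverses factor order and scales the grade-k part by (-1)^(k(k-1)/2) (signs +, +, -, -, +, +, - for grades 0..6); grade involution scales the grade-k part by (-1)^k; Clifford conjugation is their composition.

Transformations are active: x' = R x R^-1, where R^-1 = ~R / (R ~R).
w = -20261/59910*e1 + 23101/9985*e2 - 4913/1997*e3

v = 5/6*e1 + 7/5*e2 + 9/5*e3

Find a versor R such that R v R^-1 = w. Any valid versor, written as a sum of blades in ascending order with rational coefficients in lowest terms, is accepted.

Take R = v + w = 4944/9985*e1 + 7416/1997*e2 - 6592/9985*e3. Because q(v) = q(w) = -527/900, conjugation by R sends v exactly to w.
Answer: 4944/9985*e1 + 7416/1997*e2 - 6592/9985*e3


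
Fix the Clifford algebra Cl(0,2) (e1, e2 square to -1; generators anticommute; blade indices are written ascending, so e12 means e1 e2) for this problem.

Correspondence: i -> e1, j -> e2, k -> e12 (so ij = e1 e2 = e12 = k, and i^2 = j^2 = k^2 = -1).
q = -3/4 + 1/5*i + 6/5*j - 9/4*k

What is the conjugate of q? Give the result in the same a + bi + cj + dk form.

In blades: q = -3/4 + 1/5*e1 + 6/5*e2 - 9/4*e12.
Conjugation here is Clifford conjugation: the scalar is fixed and the grade-1 and grade-2 blades all flip sign, giving -3/4 - 1/5*e1 - 6/5*e2 + 9/4*e12; translating back:
Answer: -3/4 - 1/5*i - 6/5*j + 9/4*k


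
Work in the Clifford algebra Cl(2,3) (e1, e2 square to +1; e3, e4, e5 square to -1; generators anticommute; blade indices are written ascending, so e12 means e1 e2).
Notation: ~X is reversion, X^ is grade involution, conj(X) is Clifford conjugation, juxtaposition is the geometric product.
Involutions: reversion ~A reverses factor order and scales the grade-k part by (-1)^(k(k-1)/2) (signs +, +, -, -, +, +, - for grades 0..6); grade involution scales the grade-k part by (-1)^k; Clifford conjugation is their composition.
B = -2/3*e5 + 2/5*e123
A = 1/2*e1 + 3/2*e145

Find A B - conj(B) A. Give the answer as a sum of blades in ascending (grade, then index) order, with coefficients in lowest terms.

first term: e14 - 1/3*e15 + 1/5*e23 + 3/5*e2345
second term: -e14 - 1/3*e15 + 1/5*e23 + 3/5*e2345
Answer: 2*e14


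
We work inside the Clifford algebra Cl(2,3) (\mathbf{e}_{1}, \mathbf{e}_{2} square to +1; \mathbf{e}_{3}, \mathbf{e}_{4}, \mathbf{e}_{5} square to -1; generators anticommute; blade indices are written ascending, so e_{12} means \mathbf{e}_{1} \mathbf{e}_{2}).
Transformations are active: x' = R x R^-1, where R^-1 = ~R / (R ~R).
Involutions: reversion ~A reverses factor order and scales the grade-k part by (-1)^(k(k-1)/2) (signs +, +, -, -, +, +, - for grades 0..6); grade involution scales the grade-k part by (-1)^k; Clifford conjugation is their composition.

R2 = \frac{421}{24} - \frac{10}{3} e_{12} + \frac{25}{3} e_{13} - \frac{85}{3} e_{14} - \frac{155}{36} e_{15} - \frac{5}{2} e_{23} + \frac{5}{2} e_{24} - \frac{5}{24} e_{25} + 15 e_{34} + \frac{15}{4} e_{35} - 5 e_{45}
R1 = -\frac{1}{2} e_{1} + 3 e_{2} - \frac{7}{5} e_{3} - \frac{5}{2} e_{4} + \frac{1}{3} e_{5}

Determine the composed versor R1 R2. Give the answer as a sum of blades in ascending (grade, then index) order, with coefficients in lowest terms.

Distribute over the terms of R1 (each basis-blade product reordered to ascending indices, repeated generators contracted through their squares):
(-\frac{1}{2} e_{1}) R2 = -\frac{421}{48} e_{1} + \frac{5}{3} e_{2} - \frac{25}{6} e_{3} + \frac{85}{6} e_{4} + \frac{155}{72} e_{5} + \frac{5}{4} e_{123} - \frac{5}{4} e_{124} + \frac{5}{48} e_{125} - \frac{15}{2} e_{134} - \frac{15}{8} e_{135} + \frac{5}{2} e_{145}
(3 e_{2}) R2 = 10 e_{1} + \frac{421}{8} e_{2} - \frac{15}{2} e_{3} + \frac{15}{2} e_{4} - \frac{5}{8} e_{5} - 25 e_{123} + 85 e_{124} + \frac{155}{12} e_{125} + 45 e_{234} + \frac{45}{4} e_{235} - 15 e_{245}
(-\frac{7}{5} e_{3}) R2 = -\frac{35}{3} e_{1} + \frac{7}{2} e_{2} - \frac{2947}{120} e_{3} + 21 e_{4} + \frac{21}{4} e_{5} + \frac{14}{3} e_{123} - \frac{119}{3} e_{134} - \frac{217}{36} e_{135} + \frac{7}{2} e_{234} - \frac{7}{24} e_{235} + 7 e_{345}
(-\frac{5}{2} e_{4}) R2 = \frac{425}{6} e_{1} - \frac{25}{4} e_{2} - \frac{75}{2} e_{3} - \frac{2105}{48} e_{4} - \frac{25}{2} e_{5} + \frac{25}{3} e_{124} - \frac{125}{6} e_{134} - \frac{775}{72} e_{145} + \frac{25}{4} e_{234} - \frac{25}{48} e_{245} + \frac{75}{8} e_{345}
(\frac{1}{3} e_{5}) R2 = -\frac{155}{108} e_{1} - \frac{5}{72} e_{2} + \frac{5}{4} e_{3} - \frac{5}{3} e_{4} + \frac{421}{72} e_{5} - \frac{10}{9} e_{125} + \frac{25}{9} e_{135} - \frac{85}{9} e_{145} - \frac{5}{6} e_{235} + \frac{5}{6} e_{245} + 5 e_{345}
Summing the partial products and collecting blades:
Answer: \frac{25471}{432} e_{1} + \frac{1853}{36} e_{2} - \frac{2899}{40} e_{3} - \frac{137}{48} e_{4} + \frac{1}{8} e_{5} - \frac{229}{12} e_{123} + \frac{1105}{12} e_{124} + \frac{1715}{144} e_{125} - 68 e_{134} - \frac{41}{8} e_{135} - \frac{425}{24} e_{145} + \frac{219}{4} e_{234} + \frac{81}{8} e_{235} - \frac{235}{16} e_{245} + \frac{171}{8} e_{345}


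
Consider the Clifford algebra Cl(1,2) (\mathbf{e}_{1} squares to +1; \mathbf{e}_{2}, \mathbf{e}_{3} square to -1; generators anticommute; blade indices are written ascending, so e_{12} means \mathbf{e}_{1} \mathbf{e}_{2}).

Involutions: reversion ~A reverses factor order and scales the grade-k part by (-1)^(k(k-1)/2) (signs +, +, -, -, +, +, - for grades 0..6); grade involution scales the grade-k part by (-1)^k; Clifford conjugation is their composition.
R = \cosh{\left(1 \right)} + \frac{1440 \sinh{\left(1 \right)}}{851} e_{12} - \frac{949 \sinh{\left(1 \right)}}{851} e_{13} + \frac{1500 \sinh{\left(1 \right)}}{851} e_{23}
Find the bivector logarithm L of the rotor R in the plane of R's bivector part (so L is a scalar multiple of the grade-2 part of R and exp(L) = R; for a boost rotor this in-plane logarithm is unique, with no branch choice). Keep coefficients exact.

The scalar part of R is \cosh{\left(1 \right)}, which fixes the rapidity magnitude through cosh (cosh is even, so it cannot fix the sign — the bivector part carries that); dividing the bivector part by sinh of the rapidity gives the plane, and L = rapidity * plane, where the joint sign ambiguity of (rapidity, plane) cancels in the product.
Concretely: cosh(rapidity) = \cosh{\left(1 \right)} gives rapidity = ±1, and since rapidity/sinh(rapidity) is even the sign is immaterial: L = (rapidity/sinh(rapidity)) * <R>_2 = (\frac{1}{\sinh{\left(1 \right)}}) * <R>_2.
Answer: \frac{1440}{851} e_{12} - \frac{949}{851} e_{13} + \frac{1500}{851} e_{23}


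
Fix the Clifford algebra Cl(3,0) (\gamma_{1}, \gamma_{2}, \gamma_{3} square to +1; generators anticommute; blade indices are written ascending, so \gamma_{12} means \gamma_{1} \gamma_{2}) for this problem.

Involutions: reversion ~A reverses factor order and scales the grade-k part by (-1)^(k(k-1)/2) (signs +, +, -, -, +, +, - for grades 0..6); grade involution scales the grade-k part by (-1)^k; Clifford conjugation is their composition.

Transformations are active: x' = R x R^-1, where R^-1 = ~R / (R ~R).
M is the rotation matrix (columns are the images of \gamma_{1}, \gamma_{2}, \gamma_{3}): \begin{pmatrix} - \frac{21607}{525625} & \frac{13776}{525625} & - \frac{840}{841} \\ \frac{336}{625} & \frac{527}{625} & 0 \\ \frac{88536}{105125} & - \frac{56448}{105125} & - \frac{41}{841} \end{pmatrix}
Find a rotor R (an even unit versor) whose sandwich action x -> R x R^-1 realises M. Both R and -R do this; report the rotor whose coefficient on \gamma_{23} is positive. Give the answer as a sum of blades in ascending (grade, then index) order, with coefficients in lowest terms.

Method: write R = a + b12*\gamma_{12} + b13*\gamma_{13} + b23*\gamma_{23} with a^2 + b12^2 + b13^2 + b23^2 = 1 (so R^-1 = ~R). Expanding the columns R e_j ~R gives tr M = 4a^2 - 1 and, from the antisymmetric part, M21 - M12 = -4a*b12, M13 - M31 = 4a*b13, M32 - M23 = -4a*b23.
Here tr M = \frac{15839}{21025}, so a^2 = (1 + tr M)/4 = \frac{9216}{21025} and a = ±\frac{96}{145}. Taking a = \frac{96}{145}: M21 - M12 = \frac{10752}{21025}, M13 - M31 = -\frac{193536}{105125}, M32 - M23 = -\frac{56448}{105125}, giving b12 = -\frac{28}{145}, b13 = -\frac{504}{725}, b23 = \frac{147}{725}, i.e. R = \frac{96}{145} - \frac{28}{145} \gamma_{12} - \frac{504}{725} \gamma_{13} + \frac{147}{725} \gamma_{23}.
Its \gamma_{23} coefficient is already positive.
Answer: \frac{96}{145} - \frac{28}{145} \gamma_{12} - \frac{504}{725} \gamma_{13} + \frac{147}{725} \gamma_{23}. Key observation: the double cover Spin(3) -> SO(3) sends R and -R to the same matrix (trace \frac{15839}{21025} here), so the stated sign of the \gamma_{23} coefficient is what selects one sheet.


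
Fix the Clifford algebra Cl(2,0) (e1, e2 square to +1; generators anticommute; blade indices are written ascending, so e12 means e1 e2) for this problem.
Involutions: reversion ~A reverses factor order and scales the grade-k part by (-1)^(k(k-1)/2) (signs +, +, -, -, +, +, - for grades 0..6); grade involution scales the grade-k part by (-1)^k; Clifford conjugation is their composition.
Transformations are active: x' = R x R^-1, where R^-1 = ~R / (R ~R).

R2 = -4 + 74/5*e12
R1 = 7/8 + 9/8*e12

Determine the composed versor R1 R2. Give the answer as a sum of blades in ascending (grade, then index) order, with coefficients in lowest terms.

Distribute over the terms of R1 (each basis-blade product reordered to ascending indices, repeated generators contracted through their squares):
(7/8) R2 = -7/2 + 259/20*e12
(9/8*e12) R2 = -333/20 - 9/2*e12
Summing the partial products and collecting blades:
Answer: -403/20 + 169/20*e12


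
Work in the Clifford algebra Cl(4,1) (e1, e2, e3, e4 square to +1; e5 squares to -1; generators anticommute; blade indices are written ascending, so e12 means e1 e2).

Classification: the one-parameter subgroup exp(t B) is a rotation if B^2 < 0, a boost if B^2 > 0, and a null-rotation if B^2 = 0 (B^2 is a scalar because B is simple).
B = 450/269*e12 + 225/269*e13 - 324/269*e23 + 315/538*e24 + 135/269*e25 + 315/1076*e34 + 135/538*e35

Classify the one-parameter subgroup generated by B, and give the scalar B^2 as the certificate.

B^2 term by term: the squares give (450/269)^2*(e12)^2 + (225/269)^2*(e13)^2 + (-324/269)^2*(e23)^2 + (315/538)^2*(e24)^2 + (135/269)^2*(e25)^2 + (315/1076)^2*(e34)^2 + (135/538)^2*(e35)^2 = 202500/72361*(-1) + 50625/72361*(-1) + 104976/72361*(-1) + 99225/289444*(-1) + 18225/72361*(+1) + 99225/1157776*(-1) + 18225/289444*(+1) = -81/16 (each basis 2-blade squares to minus the product of its generators' squares); cross terms between blades sharing an index anticommute and cancel; the commuting (index-disjoint) pairs give grade-4 terms 2*c*c'*(blade product), which cancel blade by blade — e1234: 70875/72361 - 70875/72361 = 0; e1235: 60750/72361 - 60750/72361 = 0; e2345: -42525/144722 + 42525/144722 = 0 — confirming B is simple. So B^2 = -81/16.
Answer: rotation, certificate B^2 = -81/16. The invariant at work: B^2 = -81/16 is unchanged by conjugation, hence its sign classifies the subgroup whatever basis B is written in.


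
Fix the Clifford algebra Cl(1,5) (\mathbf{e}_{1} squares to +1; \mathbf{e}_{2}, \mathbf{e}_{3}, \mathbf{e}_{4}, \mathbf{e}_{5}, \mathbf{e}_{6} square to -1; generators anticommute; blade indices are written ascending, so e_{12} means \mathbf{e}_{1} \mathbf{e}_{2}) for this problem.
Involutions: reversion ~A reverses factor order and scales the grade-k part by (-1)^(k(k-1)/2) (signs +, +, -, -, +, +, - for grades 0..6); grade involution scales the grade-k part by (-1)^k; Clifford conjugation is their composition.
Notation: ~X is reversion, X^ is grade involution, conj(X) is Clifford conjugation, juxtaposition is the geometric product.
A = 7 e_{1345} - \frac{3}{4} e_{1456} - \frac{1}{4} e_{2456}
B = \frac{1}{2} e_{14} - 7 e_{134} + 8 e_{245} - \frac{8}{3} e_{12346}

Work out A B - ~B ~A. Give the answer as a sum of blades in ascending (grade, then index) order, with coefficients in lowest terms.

first term: -49 e_{5} + 2 e_{6} - \frac{7}{2} e_{35} - \frac{3}{8} e_{56} + 56 e_{123} - 6 e_{126} - \frac{2}{3} e_{135} - 2 e_{235} + \frac{56}{3} e_{256} - \frac{21}{4} e_{356} + \frac{1}{8} e_{1256} + \frac{7}{4} e_{12356}
second term: -49 e_{5} + 2 e_{6} + \frac{7}{2} e_{35} + \frac{3}{8} e_{56} - 56 e_{123} + 6 e_{126} + \frac{2}{3} e_{135} + 2 e_{235} - \frac{56}{3} e_{256} + \frac{21}{4} e_{356} + \frac{1}{8} e_{1256} + \frac{7}{4} e_{12356}
Answer: -7 e_{35} - \frac{3}{4} e_{56} + 112 e_{123} - 12 e_{126} - \frac{4}{3} e_{135} - 4 e_{235} + \frac{112}{3} e_{256} - \frac{21}{2} e_{356}


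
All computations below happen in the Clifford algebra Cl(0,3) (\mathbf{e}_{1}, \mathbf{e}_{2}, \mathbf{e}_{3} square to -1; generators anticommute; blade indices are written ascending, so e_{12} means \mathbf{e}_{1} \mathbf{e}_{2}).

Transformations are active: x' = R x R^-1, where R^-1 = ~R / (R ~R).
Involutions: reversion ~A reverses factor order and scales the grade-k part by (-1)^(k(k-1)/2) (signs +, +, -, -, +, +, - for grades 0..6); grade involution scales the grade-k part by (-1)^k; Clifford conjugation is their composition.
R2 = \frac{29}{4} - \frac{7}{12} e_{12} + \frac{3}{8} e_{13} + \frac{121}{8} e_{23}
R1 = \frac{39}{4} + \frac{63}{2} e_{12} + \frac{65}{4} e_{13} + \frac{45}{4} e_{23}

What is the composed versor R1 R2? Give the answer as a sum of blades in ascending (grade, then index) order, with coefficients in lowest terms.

Distribute over the terms of R1 (each basis-blade product reordered to ascending indices, repeated generators contracted through their squares):
(\frac{39}{4}) R2 = \frac{1131}{16} - \frac{91}{16} e_{12} + \frac{117}{32} e_{13} + \frac{4719}{32} e_{23}
(\frac{63}{2} e_{12}) R2 = \frac{147}{8} + \frac{1827}{8} e_{12} - \frac{7623}{16} e_{13} + \frac{189}{16} e_{23}
(\frac{65}{4} e_{13}) R2 = -\frac{195}{32} + \frac{7865}{32} e_{12} + \frac{1885}{16} e_{13} + \frac{455}{48} e_{23}
(\frac{45}{4} e_{23}) R2 = -\frac{5445}{32} - \frac{135}{32} e_{12} - \frac{105}{16} e_{13} + \frac{1305}{16} e_{23}
Summing the partial products and collecting blades:
Answer: -\frac{1395}{16} + \frac{1857}{4} e_{12} - \frac{11569}{32} e_{13} + \frac{24031}{96} e_{23}


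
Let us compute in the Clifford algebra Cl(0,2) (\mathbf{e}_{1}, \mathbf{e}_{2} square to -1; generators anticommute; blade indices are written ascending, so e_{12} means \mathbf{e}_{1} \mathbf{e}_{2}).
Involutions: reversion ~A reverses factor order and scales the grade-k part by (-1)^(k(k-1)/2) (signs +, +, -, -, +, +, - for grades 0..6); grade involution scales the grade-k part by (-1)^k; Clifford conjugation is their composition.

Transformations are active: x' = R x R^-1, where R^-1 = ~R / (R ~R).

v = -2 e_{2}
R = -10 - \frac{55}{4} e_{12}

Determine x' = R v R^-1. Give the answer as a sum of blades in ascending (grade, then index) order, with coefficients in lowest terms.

~R = -10 + \frac{55}{4} e_{12}, and R ~R = \frac{4625}{16}, so R^-1 = ~R / (\frac{4625}{16}).
R v = -\frac{55}{2} e_{1} + 20 e_{2}
Answer: \frac{352}{185} e_{1} + \frac{114}{185} e_{2}


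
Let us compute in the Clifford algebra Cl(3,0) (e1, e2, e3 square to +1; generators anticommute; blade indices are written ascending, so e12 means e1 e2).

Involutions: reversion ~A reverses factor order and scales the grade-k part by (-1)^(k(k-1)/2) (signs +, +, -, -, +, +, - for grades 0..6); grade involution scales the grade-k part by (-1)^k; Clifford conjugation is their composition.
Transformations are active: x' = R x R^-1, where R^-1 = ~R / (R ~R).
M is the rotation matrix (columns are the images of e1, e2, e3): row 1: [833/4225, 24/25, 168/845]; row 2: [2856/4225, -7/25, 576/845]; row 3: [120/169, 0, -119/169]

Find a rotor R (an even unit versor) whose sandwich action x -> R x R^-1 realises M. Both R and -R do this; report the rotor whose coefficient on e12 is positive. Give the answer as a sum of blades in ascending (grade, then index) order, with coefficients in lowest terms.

Method: write R = a + b12*e12 + b13*e13 + b23*e23 with a^2 + b12^2 + b13^2 + b23^2 = 1 (so R^-1 = ~R). Expanding the columns R e_j ~R gives tr M = 4a^2 - 1 and, from the antisymmetric part, M21 - M12 = -4a*b12, M13 - M31 = 4a*b13, M32 - M23 = -4a*b23.
Here tr M = -133/169, so a^2 = (1 + tr M)/4 = 9/169 and a = ±3/13. Taking a = 3/13: M21 - M12 = -48/169, M13 - M31 = -432/845, M32 - M23 = -576/845, giving b12 = 4/13, b13 = -36/65, b23 = 48/65, i.e. R = 3/13 + 4/13*e12 - 36/65*e13 + 48/65*e23.
Its e12 coefficient is already positive.
Answer: 3/13 + 4/13*e12 - 36/65*e13 + 48/65*e23. Uniqueness: Spin(3) -> SO(3) maps R and -R to the same rotation of trace -133/169; fixing the sign of the e12 coefficient removes the ambiguity.


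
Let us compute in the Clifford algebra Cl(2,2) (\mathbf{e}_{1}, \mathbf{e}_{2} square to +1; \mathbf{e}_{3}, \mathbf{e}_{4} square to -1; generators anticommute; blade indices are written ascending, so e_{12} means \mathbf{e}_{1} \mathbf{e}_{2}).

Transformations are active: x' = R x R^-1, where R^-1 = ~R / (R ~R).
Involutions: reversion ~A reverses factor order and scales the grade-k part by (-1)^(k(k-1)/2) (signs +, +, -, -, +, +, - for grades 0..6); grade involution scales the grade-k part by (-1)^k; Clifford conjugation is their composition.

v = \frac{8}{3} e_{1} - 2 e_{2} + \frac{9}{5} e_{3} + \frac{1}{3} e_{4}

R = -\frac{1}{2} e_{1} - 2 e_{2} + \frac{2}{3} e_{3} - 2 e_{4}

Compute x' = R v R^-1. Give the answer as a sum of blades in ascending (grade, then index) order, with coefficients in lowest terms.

~R = -\frac{1}{2} e_{1} - 2 e_{2} + \frac{2}{3} e_{3} - 2 e_{4}, and R ~R = -\frac{7}{36}, so R^-1 = ~R / (-\frac{7}{36}).
R v = \frac{32}{15} + \frac{19}{3} e_{12} - \frac{241}{90} e_{13} + \frac{31}{6} e_{14} - \frac{34}{15} e_{23} - \frac{14}{3} e_{24} + \frac{172}{45} e_{34}
Answer: \frac{872}{105} e_{1} + \frac{1606}{35} e_{2} - \frac{115}{7} e_{3} + \frac{4573}{105} e_{4}


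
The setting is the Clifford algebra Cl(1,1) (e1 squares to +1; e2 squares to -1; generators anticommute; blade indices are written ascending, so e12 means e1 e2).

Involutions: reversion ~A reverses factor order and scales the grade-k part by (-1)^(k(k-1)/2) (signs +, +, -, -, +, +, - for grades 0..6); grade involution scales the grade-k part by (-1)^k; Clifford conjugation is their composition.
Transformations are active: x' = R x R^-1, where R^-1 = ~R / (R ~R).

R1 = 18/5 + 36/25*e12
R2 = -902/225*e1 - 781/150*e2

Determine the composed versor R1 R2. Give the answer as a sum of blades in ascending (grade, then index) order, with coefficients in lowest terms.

Distribute over the terms of R1 (each basis-blade product reordered to ascending indices, repeated generators contracted through their squares):
(18/5) R2 = -1804/125*e1 - 2343/125*e2
(36/25*e12) R2 = 4686/625*e1 + 3608/625*e2
Summing the partial products and collecting blades:
Answer: -4334/625*e1 - 8107/625*e2


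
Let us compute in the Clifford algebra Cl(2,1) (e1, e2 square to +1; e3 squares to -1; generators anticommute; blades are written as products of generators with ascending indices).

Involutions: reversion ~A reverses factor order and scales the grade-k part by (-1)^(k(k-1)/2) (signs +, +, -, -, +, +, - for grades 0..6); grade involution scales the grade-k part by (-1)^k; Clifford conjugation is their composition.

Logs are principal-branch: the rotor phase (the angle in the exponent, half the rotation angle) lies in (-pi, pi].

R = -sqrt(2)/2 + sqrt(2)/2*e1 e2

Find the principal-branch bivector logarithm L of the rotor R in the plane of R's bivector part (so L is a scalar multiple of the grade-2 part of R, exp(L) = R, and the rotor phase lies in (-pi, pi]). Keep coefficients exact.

The scalar part of R is -sqrt(2)/2, which pins the rotor phase on the principal branch; dividing the bivector part by the sine of that phase recovers the unit plane, and L is the phase times that plane.
Concretely: cos(phase) = -sqrt(2)/2 gives phase = ±3*pi/4, and since phase/sin(phase) is even the sign is immaterial: L = (phase/sin(phase)) * <R>_2 = (3*sqrt(2)*pi/4) * <R>_2.
Answer: 3*pi/4*e1 e2


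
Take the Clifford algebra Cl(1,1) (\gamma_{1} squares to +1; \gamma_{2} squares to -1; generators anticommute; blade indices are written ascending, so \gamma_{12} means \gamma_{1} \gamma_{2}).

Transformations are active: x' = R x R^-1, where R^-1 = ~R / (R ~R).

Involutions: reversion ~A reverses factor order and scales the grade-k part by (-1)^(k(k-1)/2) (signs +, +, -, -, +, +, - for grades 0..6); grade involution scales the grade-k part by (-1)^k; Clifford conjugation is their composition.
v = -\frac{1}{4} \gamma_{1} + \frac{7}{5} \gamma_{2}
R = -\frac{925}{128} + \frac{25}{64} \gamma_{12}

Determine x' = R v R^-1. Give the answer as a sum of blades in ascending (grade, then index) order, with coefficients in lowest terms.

~R = -\frac{925}{128} - \frac{25}{64} \gamma_{12}, and R ~R = \frac{853125}{16384}, so R^-1 = ~R / (\frac{853125}{16384}).
R v = \frac{645}{512} \gamma_{1} - \frac{2565}{256} \gamma_{2}
Answer: -\frac{907}{9100} \gamma_{1} + \frac{3142}{2275} \gamma_{2}


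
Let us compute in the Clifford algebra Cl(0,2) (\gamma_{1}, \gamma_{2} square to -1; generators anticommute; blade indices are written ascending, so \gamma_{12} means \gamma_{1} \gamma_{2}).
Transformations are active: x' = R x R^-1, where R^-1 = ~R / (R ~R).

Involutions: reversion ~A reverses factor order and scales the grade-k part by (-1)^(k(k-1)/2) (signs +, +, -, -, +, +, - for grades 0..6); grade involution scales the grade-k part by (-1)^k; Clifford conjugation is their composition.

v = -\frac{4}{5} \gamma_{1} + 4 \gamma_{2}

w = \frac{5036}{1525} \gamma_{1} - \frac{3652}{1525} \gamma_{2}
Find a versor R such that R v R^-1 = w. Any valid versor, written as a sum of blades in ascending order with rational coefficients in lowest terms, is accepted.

Why this works: both vectors square to -\frac{416}{25}, so q(v) = q(w) and R = v + w = \frac{3816}{1525} \gamma_{1} + \frac{2448}{1525} \gamma_{2} carries v to w — its own direction survives, the complement (v - w)/2 flips.
Answer: \frac{3816}{1525} \gamma_{1} + \frac{2448}{1525} \gamma_{2}


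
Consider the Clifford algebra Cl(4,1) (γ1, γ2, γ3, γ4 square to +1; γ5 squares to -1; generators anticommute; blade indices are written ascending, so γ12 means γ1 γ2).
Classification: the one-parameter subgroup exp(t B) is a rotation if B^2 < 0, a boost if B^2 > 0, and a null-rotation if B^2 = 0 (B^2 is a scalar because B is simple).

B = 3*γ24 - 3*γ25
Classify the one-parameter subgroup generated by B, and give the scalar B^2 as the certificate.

B^2 term by term: the squares give (3)^2*(γ24)^2 + (-3)^2*(γ25)^2 = 9*(-1) + 9*(+1) = 0 (each basis 2-blade squares to minus the product of its generators' squares); cross terms between blades sharing an index anticommute and cancel. So B^2 = 0.
Answer: null-rotation, certificate B^2 = 0. Note: conjugating B changes its blade decomposition but never the scalar B^2 = 0, whose sign settles the classification.


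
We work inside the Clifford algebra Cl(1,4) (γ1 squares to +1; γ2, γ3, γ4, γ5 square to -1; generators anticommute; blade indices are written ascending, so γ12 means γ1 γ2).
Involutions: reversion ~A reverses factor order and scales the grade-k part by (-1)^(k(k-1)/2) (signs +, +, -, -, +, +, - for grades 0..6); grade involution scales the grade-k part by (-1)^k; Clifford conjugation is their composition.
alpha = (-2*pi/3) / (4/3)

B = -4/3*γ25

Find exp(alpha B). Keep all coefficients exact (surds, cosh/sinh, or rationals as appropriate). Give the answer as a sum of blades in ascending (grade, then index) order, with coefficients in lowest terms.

B^2 = (-4/3)^2*(γ25)^2 = 16/9*(-1) = -16/9 (a basis 2-blade squares to minus the product of its generators' squares).
B^2 = -16/9 — the negative square puts this in the circular regime; l = 4/3, alpha*l = -2*pi/3, so exp(alpha B) = cos(-2*pi/3) + (sin(-2*pi/3)/(4/3))*B = -1/2 + (-3*sqrt(3)/8)*B.
Answer: -1/2 + sqrt(3)/2*γ25


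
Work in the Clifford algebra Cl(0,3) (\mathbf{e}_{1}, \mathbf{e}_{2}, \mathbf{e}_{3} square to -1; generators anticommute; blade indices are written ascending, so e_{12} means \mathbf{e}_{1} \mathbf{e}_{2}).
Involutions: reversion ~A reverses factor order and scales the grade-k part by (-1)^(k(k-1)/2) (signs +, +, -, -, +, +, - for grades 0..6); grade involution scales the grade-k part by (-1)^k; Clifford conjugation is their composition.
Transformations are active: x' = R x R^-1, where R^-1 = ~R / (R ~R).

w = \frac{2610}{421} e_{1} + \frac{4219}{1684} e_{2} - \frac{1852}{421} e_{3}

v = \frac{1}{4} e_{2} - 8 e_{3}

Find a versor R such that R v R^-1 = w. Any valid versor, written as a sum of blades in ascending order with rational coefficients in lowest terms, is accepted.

Why this works: both vectors square to -\frac{1025}{16}, so q(v) = q(w) and R = v + w = \frac{2610}{421} e_{1} + \frac{1160}{421} e_{2} - \frac{5220}{421} e_{3} carries v to w — its own direction survives, the complement (v - w)/2 flips.
Answer: \frac{2610}{421} e_{1} + \frac{1160}{421} e_{2} - \frac{5220}{421} e_{3}
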